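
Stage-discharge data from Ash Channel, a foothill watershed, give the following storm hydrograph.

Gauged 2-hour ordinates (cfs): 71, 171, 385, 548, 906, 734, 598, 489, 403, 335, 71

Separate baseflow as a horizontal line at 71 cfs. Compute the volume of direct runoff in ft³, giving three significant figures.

Direct-runoff ordinates (Q − Q_b): 0.0, 100.0, 314.0, 477.0, 835.0, 663.0, 527.0, 418.0, 332.0, 264.0, 0.0 cfs.
ΣQ_DR = 3930 cfs.
With Δt = 2 h = 7200 s, V = ΣQ_DR · Δt = 3930 × 7200 = 2.83 × 10^7 ft³.

V ≈ 2.83 × 10^7 ft³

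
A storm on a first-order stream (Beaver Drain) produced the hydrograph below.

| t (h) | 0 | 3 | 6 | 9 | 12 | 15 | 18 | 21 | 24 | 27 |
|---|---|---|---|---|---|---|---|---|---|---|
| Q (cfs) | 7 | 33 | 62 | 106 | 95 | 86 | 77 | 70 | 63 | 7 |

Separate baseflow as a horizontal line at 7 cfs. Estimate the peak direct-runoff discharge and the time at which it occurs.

Q_p = 99.0 cfs at t = 9 h

Subtracting baseflow gives direct-runoff ordinates: 0.0, 26.0, 55.0, 99.0, 88.0, 79.0, 70.0, 63.0, 56.0, 0.0 cfs.
The maximum is 99.0 cfs, occurring at the reading for t = 9 h.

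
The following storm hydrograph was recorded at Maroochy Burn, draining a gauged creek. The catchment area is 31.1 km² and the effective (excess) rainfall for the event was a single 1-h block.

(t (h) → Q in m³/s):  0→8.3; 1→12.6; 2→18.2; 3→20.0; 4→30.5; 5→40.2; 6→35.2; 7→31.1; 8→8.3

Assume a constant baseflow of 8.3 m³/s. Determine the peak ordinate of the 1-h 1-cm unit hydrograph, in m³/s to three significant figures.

U_p ≈ 21.2 m³/s

Direct runoff: 0.0, 4.3, 9.9, 11.7, 22.2, 31.9, 26.9, 22.8, 0.0 m³/s; ΣQ_DR = 129.7 m³/s, peak = 31.9 m³/s.
Runoff depth d = ΣQ_DR·Δt / A = 129.7 × 3600 / (31.1 km²) = 15.01 mm.
The 1-cm UH is the DRH scaled by (10 mm)/d, so U_p = 31.9 × 10/15.01 = 21.2 m³/s.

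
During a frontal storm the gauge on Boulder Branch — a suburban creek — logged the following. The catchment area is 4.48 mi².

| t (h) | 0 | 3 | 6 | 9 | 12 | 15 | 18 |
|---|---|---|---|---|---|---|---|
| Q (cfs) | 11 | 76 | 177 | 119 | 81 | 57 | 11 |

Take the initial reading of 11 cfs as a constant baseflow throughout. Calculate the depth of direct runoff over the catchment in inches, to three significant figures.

d ≈ 0.472 in

Direct runoff: 0.0, 65.0, 166.0, 108.0, 70.0, 46.0, 0.0 cfs; ΣQ_DR = 455.0 cfs.
V = ΣQ_DR · Δt = 455.0 × 10800 s = 4.914 × 10^6 ft³.
Over A = 4.48 mi², depth = V / A = 0.472 in.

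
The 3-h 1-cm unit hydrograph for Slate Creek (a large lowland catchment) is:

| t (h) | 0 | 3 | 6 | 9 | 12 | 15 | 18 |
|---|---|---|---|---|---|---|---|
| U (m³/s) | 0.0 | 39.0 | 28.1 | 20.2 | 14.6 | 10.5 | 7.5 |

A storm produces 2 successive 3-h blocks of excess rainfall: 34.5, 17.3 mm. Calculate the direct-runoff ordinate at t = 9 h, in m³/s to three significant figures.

By discrete convolution, Q_j = Σ (P_i / 10 mm) · U_{j−i}.
At t = 9 h (j=3): Q = (34.5/10)·20.2 + (17.3/10)·28.1 = 118 m³/s.

Q ≈ 118 m³/s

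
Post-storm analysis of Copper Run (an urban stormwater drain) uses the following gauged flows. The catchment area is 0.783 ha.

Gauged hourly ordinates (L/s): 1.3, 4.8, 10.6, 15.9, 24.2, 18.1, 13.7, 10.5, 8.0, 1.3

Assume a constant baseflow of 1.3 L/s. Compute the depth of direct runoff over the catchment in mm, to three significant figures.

Direct runoff: 0.0, 3.5, 9.3, 14.6, 22.9, 16.8, 12.4, 9.2, 6.7, 0.0 L/s; ΣQ_DR = 95.40 L/s.
V = ΣQ_DR · Δt = 95.40 × 3600 s = 3.434 × 10^5 L.
Over A = 0.783 ha, depth = V / A = 43.9 mm.

d ≈ 43.9 mm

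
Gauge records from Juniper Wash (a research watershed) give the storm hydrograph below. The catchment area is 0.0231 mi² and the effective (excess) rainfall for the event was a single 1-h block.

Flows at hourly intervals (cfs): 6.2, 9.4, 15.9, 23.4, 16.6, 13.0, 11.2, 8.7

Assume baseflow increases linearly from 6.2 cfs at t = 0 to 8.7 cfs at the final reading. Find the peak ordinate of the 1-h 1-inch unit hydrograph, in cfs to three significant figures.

Direct runoff: 0.00, 2.84, 8.99, 16.13, 8.97, 5.01, 2.86, 0.00 cfs; ΣQ_DR = 44.80 cfs, peak = 16.13 cfs.
Runoff depth d = ΣQ_DR·Δt / A = 44.80 × 3600 / (0.0231 mi²) = 3.005 in.
The 1-inch UH is the DRH scaled by (1 in)/d, so U_p = 16.13 × 1/3.005 = 5.37 cfs.

U_p ≈ 5.37 cfs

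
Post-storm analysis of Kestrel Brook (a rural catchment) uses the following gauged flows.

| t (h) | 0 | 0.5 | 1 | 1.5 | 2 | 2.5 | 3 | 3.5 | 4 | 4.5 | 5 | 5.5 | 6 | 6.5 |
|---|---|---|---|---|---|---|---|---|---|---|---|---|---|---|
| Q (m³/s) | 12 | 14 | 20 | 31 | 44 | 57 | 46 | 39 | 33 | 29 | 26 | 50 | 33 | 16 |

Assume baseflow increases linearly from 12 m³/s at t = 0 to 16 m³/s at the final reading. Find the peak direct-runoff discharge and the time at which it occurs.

Q_p = 43.46 m³/s at t = 2.5 h

Subtracting baseflow gives direct-runoff ordinates: 0.00, 1.69, 7.38, 18.08, 30.77, 43.46, 32.15, 24.85, 18.54, 14.23, 10.92, 34.62, 17.31, 0.00 m³/s.
The maximum is 43.46 m³/s, occurring at the reading for t = 2.5 h.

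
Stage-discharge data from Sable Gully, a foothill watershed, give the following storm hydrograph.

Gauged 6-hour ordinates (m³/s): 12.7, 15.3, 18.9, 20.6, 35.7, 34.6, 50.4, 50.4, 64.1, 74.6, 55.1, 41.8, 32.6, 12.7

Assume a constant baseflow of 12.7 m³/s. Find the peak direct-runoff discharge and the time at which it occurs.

Q_p = 61.9 m³/s at t = 54 h

Subtracting baseflow gives direct-runoff ordinates: 0.0, 2.6, 6.2, 7.9, 23.0, 21.9, 37.7, 37.7, 51.4, 61.9, 42.4, 29.1, 19.9, 0.0 m³/s.
The maximum is 61.9 m³/s, occurring at the reading for t = 54 h.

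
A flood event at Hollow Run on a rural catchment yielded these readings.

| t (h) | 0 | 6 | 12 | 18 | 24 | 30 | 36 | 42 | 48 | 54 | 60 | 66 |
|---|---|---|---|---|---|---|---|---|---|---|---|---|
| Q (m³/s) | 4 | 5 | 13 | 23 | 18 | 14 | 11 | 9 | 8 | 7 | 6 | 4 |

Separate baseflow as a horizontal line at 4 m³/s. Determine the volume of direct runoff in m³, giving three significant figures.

Direct-runoff ordinates (Q − Q_b): 0.0, 1.0, 9.0, 19.0, 14.0, 10.0, 7.0, 5.0, 4.0, 3.0, 2.0, 0.0 m³/s.
ΣQ_DR = 74.00 m³/s.
With Δt = 6 h = 21600 s, V = ΣQ_DR · Δt = 74.00 × 21600 = 1.60 × 10^6 m³.

V ≈ 1.60 × 10^6 m³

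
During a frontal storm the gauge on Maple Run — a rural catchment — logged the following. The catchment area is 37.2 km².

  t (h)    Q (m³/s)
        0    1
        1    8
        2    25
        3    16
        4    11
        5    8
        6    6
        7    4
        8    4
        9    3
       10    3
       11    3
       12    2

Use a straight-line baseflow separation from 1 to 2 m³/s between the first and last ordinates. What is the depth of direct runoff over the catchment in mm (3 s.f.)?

Direct runoff: 0.00, 6.92, 23.83, 14.75, 9.67, 6.58, 4.50, 2.42, 2.33, 1.25, 1.17, 1.08, 0.00 m³/s; ΣQ_DR = 74.50 m³/s.
V = ΣQ_DR · Δt = 74.50 × 3600 s = 2.682 × 10^5 m³.
Over A = 37.2 km², depth = V / A = 7.21 mm.

d ≈ 7.21 mm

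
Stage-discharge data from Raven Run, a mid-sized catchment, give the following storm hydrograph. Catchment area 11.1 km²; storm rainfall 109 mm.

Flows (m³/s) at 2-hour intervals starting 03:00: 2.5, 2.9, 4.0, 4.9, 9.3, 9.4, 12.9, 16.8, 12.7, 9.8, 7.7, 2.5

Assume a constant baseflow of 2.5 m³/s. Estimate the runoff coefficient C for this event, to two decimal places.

ΣQ_DR = 65.40 m³/s; V = ΣQ_DR·Δt = 4.709 × 10^5 m³.
Runoff depth d = V / A = 42.42 mm.
C = d / P = 42.42 / 109 = 0.39.

C ≈ 0.39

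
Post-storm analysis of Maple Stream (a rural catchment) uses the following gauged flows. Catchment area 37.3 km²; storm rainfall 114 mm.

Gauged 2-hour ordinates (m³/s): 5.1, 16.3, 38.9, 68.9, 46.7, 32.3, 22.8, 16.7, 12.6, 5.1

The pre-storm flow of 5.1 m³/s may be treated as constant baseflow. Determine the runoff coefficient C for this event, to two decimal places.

ΣQ_DR = 214.4 m³/s; V = ΣQ_DR·Δt = 1.544 × 10^6 m³.
Runoff depth d = V / A = 41.39 mm.
C = d / P = 41.39 / 114 = 0.36.

C ≈ 0.36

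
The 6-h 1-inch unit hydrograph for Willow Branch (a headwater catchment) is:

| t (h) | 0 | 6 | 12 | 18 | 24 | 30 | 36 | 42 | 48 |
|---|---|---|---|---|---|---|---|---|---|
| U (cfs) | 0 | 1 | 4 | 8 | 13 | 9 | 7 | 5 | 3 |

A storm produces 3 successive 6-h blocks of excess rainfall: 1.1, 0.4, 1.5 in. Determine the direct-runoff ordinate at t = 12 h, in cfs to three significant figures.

By discrete convolution, Q_j = Σ (P_i / 1 in) · U_{j−i}.
At t = 12 h (j=2): Q = (1.1/1)·4 + (0.4/1)·1 + (1.5/1)·0 = 4.80 cfs.

Q ≈ 4.80 cfs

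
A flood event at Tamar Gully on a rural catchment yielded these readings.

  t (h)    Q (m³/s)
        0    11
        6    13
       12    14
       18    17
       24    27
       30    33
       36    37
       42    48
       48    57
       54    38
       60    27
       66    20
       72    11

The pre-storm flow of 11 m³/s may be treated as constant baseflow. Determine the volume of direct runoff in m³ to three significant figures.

V ≈ 4.54 × 10^6 m³

Direct-runoff ordinates (Q − Q_b): 0.0, 2.0, 3.0, 6.0, 16.0, 22.0, 26.0, 37.0, 46.0, 27.0, 16.0, 9.0, 0.0 m³/s.
ΣQ_DR = 210.0 m³/s.
With Δt = 6 h = 21600 s, V = ΣQ_DR · Δt = 210.0 × 21600 = 4.54 × 10^6 m³.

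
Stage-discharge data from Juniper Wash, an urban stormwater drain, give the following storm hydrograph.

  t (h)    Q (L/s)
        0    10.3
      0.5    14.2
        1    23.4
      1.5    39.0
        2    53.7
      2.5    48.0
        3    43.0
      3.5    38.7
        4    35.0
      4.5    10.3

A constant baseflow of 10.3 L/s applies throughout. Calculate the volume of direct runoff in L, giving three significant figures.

Direct-runoff ordinates (Q − Q_b): 0.0, 3.9, 13.1, 28.7, 43.4, 37.7, 32.7, 28.4, 24.7, 0.0 L/s.
ΣQ_DR = 212.6 L/s.
With Δt = 0.5 h = 1800 s, V = ΣQ_DR · Δt = 212.6 × 1800 = 3.83 × 10^5 L.

V ≈ 3.83 × 10^5 L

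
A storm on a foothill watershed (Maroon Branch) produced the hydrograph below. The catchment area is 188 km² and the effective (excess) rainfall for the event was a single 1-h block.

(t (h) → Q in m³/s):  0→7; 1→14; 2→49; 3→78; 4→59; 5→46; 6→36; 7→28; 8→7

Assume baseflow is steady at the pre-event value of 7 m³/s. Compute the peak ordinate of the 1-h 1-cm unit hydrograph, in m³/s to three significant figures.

U_p ≈ 142 m³/s

Direct runoff: 0.0, 7.0, 42.0, 71.0, 52.0, 39.0, 29.0, 21.0, 0.0 m³/s; ΣQ_DR = 261.0 m³/s, peak = 71.0 m³/s.
Runoff depth d = ΣQ_DR·Δt / A = 261.0 × 3600 / (188 km²) = 4.998 mm.
The 1-cm UH is the DRH scaled by (10 mm)/d, so U_p = 71.0 × 10/4.998 = 142 m³/s.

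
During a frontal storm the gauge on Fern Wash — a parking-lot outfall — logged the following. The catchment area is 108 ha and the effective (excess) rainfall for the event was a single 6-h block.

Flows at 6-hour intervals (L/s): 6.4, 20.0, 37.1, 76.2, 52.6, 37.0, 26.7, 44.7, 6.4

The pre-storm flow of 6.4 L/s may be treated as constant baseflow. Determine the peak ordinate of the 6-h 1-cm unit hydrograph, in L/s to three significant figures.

U_p ≈ 140 L/s

Direct runoff: 0.0, 13.6, 30.7, 69.8, 46.2, 30.6, 20.3, 38.3, 0.0 L/s; ΣQ_DR = 249.5 L/s, peak = 69.8 L/s.
Runoff depth d = ΣQ_DR·Δt / A = 249.5 × 21600 / (108 ha) = 4.990 mm.
The 1-cm UH is the DRH scaled by (10 mm)/d, so U_p = 69.8 × 10/4.990 = 140 L/s.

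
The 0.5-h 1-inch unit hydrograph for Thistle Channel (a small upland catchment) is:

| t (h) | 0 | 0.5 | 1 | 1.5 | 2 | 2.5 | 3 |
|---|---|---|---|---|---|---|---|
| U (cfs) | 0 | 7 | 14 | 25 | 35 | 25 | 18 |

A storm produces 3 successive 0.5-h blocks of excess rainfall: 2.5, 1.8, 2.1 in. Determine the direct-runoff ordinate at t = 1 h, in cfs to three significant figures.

By discrete convolution, Q_j = Σ (P_i / 1 in) · U_{j−i}.
At t = 1 h (j=2): Q = (2.5/1)·14 + (1.8/1)·7 + (2.1/1)·0 = 47.6 cfs.

Q ≈ 47.6 cfs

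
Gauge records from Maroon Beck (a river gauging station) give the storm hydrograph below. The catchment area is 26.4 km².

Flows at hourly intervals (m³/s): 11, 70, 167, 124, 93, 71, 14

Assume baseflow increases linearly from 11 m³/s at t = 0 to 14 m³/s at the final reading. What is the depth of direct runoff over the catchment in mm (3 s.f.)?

Direct runoff: 0.00, 58.50, 155.00, 111.50, 80.00, 57.50, 0.00 m³/s; ΣQ_DR = 462.5 m³/s.
V = ΣQ_DR · Δt = 462.5 × 3600 s = 1.665 × 10^6 m³.
Over A = 26.4 km², depth = V / A = 63.1 mm.

d ≈ 63.1 mm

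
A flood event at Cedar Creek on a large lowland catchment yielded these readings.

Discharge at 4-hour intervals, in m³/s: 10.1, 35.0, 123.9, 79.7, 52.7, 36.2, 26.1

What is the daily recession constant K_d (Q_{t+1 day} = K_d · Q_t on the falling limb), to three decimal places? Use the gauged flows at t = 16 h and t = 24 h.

Between t = 16 h and t = 24 h the flow falls from 52.7 to 26.1 m³/s over 2×4 h = 8 h.
Per-interval ratio K = (26.1/52.7)^(1/2) = 0.7037; K_d = K^(24/4) = 0.121.

K_d ≈ 0.121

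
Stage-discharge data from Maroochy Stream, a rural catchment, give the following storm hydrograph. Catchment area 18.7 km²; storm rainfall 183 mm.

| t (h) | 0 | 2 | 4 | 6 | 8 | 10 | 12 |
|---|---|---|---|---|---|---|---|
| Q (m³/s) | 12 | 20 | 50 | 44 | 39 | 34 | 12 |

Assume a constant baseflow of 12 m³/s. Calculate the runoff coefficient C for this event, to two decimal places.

C ≈ 0.27

ΣQ_DR = 127.0 m³/s; V = ΣQ_DR·Δt = 9.144 × 10^5 m³.
Runoff depth d = V / A = 48.90 mm.
C = d / P = 48.90 / 183 = 0.27.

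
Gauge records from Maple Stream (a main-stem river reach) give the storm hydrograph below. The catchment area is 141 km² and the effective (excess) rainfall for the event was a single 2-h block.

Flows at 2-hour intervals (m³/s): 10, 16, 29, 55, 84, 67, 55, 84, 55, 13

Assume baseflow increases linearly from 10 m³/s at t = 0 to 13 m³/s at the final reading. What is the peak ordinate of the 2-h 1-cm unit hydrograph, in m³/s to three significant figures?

U_p ≈ 40.3 m³/s

Direct runoff: 0.00, 5.67, 18.33, 44.00, 72.67, 55.33, 43.00, 71.67, 42.33, 0.00 m³/s; ΣQ_DR = 353.0 m³/s, peak = 72.67 m³/s.
Runoff depth d = ΣQ_DR·Δt / A = 353.0 × 7200 / (141 km²) = 18.03 mm.
The 1-cm UH is the DRH scaled by (10 mm)/d, so U_p = 72.67 × 10/18.03 = 40.3 m³/s.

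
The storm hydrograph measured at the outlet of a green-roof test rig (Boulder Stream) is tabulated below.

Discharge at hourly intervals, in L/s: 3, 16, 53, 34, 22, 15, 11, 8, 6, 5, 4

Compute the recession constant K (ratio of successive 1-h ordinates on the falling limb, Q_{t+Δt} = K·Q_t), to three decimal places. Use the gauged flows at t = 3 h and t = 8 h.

Using the recession-limb readings at t = 3 h and t = 8 h: Q falls from 34 to 6 L/s over 5 intervals.
K = (Q₂/Q₁)^(1/5) = (6/34)^(1/5) = 0.707.

K ≈ 0.707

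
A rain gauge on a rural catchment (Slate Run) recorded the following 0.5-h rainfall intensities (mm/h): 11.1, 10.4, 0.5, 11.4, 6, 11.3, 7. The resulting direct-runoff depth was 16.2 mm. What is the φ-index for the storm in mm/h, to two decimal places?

Only the 6 blocks with intensity above φ contribute runoff: 11.1, 10.4, 11.4, 6, 11.3, 7 mm/h.
Σ(I−φ)·Δt = d  ⇒  (11.1+10.4+11.4+6+11.3+7 − 6φ)·0.5 = 16.2
φ = (57.20 − 16.2/0.5) / 6 = 4.13 mm/h.

φ ≈ 4.13 mm/h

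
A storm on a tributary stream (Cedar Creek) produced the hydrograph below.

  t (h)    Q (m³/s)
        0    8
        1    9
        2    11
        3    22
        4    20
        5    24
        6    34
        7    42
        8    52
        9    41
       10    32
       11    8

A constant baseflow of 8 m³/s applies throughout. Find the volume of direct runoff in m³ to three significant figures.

V ≈ 7.45 × 10^5 m³

Direct-runoff ordinates (Q − Q_b): 0.0, 1.0, 3.0, 14.0, 12.0, 16.0, 26.0, 34.0, 44.0, 33.0, 24.0, 0.0 m³/s.
ΣQ_DR = 207.0 m³/s.
With Δt = 1 h = 3600 s, V = ΣQ_DR · Δt = 207.0 × 3600 = 7.45 × 10^5 m³.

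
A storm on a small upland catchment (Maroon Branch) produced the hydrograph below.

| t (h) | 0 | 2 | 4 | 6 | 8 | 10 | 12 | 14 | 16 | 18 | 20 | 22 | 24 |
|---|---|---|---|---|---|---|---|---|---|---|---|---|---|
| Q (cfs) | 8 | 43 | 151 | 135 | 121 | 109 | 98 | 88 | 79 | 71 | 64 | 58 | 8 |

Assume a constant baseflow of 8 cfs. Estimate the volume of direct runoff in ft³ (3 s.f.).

V ≈ 6.69 × 10^6 ft³

Direct-runoff ordinates (Q − Q_b): 0.0, 35.0, 143.0, 127.0, 113.0, 101.0, 90.0, 80.0, 71.0, 63.0, 56.0, 50.0, 0.0 cfs.
ΣQ_DR = 929.0 cfs.
With Δt = 2 h = 7200 s, V = ΣQ_DR · Δt = 929.0 × 7200 = 6.69 × 10^6 ft³.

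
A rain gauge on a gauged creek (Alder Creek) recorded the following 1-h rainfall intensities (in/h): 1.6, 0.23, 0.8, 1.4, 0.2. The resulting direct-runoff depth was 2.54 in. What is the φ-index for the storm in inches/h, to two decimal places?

Only the 3 blocks with intensity above φ contribute runoff: 1.6, 0.8, 1.4 in/h.
Σ(I−φ)·Δt = d  ⇒  (1.6+0.8+1.4 − 3φ)·1 = 2.54
φ = (3.800 − 2.54/1) / 3 = 0.42 in/h.

φ ≈ 0.42 in/h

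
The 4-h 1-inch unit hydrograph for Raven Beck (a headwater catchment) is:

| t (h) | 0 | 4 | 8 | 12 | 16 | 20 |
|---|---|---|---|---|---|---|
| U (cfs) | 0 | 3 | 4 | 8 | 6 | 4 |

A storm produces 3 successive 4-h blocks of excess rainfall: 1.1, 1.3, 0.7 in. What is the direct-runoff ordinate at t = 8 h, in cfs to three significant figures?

By discrete convolution, Q_j = Σ (P_i / 1 in) · U_{j−i}.
At t = 8 h (j=2): Q = (1.1/1)·4 + (1.3/1)·3 + (0.7/1)·0 = 8.30 cfs.

Q ≈ 8.30 cfs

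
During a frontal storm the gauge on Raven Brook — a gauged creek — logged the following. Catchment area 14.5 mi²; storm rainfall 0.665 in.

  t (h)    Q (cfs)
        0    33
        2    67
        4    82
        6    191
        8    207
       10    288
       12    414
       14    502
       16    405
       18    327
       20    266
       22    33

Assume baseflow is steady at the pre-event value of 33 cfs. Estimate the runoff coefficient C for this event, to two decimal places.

C ≈ 0.78

ΣQ_DR = 2419 cfs; V = ΣQ_DR·Δt = 1.742 × 10^7 ft³.
Runoff depth d = V / A = 0.5170 in.
C = d / P = 0.5170 / 0.665 = 0.78.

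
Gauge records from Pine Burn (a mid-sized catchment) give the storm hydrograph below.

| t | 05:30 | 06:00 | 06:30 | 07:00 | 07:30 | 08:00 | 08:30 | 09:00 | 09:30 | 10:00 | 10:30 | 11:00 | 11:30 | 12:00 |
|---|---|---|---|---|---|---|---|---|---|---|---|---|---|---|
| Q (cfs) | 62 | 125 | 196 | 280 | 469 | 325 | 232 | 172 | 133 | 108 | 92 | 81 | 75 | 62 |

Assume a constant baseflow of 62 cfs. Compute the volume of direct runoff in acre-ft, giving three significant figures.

Direct-runoff ordinates (Q − Q_b): 0.0, 63.0, 134.0, 218.0, 407.0, 263.0, 170.0, 110.0, 71.0, 46.0, 30.0, 19.0, 13.0, 0.0 cfs.
ΣQ_DR = 1544 cfs.
With Δt = 0.5 h = 1800 s, V = ΣQ_DR · Δt = 1544 × 1800 = 2.78 × 10^6 ft³ = 63.8 acre-ft.

V ≈ 63.8 acre-ft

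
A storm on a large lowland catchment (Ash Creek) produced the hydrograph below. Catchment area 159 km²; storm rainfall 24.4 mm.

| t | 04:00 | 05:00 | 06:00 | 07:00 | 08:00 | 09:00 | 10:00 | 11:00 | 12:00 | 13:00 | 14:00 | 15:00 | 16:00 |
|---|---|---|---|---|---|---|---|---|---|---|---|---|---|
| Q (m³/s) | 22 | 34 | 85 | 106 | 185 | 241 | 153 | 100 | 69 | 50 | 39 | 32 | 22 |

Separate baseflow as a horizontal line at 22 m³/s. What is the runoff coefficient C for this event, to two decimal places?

C ≈ 0.79

ΣQ_DR = 852.0 m³/s; V = ΣQ_DR·Δt = 3.067 × 10^6 m³.
Runoff depth d = V / A = 19.29 mm.
C = d / P = 19.29 / 24.4 = 0.79.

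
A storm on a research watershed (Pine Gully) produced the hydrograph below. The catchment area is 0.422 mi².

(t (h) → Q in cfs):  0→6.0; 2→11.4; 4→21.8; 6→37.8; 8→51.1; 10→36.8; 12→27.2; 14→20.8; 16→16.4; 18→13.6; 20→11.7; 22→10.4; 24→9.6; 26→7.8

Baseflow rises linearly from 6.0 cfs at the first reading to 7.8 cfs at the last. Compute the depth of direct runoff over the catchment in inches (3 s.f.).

Direct runoff: 0.00, 5.26, 15.52, 31.38, 44.55, 30.11, 20.37, 13.83, 9.29, 6.35, 4.32, 2.88, 1.94, 0.00 cfs; ΣQ_DR = 185.8 cfs.
V = ΣQ_DR · Δt = 185.8 × 7200 s = 1.338 × 10^6 ft³.
Over A = 0.422 mi², depth = V / A = 1.36 in.

d ≈ 1.36 in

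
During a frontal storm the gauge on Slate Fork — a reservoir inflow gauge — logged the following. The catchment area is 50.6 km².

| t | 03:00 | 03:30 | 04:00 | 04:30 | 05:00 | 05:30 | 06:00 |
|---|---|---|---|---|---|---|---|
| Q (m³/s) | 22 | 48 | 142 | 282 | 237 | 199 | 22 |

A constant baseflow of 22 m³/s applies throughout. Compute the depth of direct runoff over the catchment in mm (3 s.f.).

Direct runoff: 0.0, 26.0, 120.0, 260.0, 215.0, 177.0, 0.0 m³/s; ΣQ_DR = 798.0 m³/s.
V = ΣQ_DR · Δt = 798.0 × 1800 s = 1.436 × 10^6 m³.
Over A = 50.6 km², depth = V / A = 28.4 mm.

d ≈ 28.4 mm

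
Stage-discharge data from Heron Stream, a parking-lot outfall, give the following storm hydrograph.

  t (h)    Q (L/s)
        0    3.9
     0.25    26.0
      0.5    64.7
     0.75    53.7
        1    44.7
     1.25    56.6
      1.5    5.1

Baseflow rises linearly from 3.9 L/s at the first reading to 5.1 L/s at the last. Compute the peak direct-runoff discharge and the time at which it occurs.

Subtracting baseflow gives direct-runoff ordinates: 0.00, 21.90, 60.40, 49.20, 40.00, 51.70, 0.00 L/s.
The maximum is 60.40 L/s, occurring at the reading for t = 0.5 h.

Q_p = 60.40 L/s at t = 0.5 h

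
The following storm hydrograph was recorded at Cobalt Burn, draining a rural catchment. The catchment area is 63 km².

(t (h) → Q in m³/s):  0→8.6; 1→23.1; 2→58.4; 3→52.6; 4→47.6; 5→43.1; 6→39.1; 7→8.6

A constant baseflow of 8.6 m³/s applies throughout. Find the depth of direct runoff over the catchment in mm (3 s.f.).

Direct runoff: 0.0, 14.5, 49.8, 44.0, 39.0, 34.5, 30.5, 0.0 m³/s; ΣQ_DR = 212.3 m³/s.
V = ΣQ_DR · Δt = 212.3 × 3600 s = 7.643 × 10^5 m³.
Over A = 63 km², depth = V / A = 12.1 mm.

d ≈ 12.1 mm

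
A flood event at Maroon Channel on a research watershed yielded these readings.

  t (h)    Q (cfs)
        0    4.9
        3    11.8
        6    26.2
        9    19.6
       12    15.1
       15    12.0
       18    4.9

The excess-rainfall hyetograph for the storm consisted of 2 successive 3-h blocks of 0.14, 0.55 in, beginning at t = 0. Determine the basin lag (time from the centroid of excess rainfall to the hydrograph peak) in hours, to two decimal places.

t_L ≈ 2.11 h

Centroid of excess rainfall: t_c = Σ P_i·t̄_i / ΣP_i = 3.8913 h (block centres at 1.5, 4.5 h).
Hydrograph peak occurs at t = 6 h, so basin lag t_L = 6 − 3.8913 = 2.11 h.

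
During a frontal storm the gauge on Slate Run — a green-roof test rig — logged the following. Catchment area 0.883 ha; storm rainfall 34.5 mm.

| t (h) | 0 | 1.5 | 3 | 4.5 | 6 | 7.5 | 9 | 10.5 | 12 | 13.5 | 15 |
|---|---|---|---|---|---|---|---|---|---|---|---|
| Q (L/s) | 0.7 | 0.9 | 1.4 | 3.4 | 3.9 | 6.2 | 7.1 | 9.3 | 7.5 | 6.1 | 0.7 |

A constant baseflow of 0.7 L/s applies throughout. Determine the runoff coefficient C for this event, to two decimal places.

ΣQ_DR = 39.50 L/s; V = ΣQ_DR·Δt = 2.133 × 10^5 L.
Runoff depth d = V / A = 24.16 mm.
C = d / P = 24.16 / 34.5 = 0.70.

C ≈ 0.70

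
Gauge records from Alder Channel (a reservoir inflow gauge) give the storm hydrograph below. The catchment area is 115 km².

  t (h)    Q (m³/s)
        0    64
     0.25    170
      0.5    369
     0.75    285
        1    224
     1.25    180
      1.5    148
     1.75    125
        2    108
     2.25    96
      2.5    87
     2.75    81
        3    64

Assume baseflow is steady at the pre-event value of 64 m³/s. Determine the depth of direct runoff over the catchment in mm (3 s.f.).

d ≈ 9.15 mm

Direct runoff: 0.0, 106.0, 305.0, 221.0, 160.0, 116.0, 84.0, 61.0, 44.0, 32.0, 23.0, 17.0, 0.0 m³/s; ΣQ_DR = 1169 m³/s.
V = ΣQ_DR · Δt = 1169 × 900 s = 1.052 × 10^6 m³.
Over A = 115 km², depth = V / A = 9.15 mm.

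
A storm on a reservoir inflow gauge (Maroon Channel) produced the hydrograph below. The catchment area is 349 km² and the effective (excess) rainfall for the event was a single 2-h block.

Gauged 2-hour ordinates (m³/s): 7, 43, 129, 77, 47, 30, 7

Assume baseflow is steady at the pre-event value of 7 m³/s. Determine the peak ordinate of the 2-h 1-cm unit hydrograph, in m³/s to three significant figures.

U_p ≈ 203 m³/s

Direct runoff: 0.0, 36.0, 122.0, 70.0, 40.0, 23.0, 0.0 m³/s; ΣQ_DR = 291.0 m³/s, peak = 122.0 m³/s.
Runoff depth d = ΣQ_DR·Δt / A = 291.0 × 7200 / (349 km²) = 6.003 mm.
The 1-cm UH is the DRH scaled by (10 mm)/d, so U_p = 122.0 × 10/6.003 = 203 m³/s.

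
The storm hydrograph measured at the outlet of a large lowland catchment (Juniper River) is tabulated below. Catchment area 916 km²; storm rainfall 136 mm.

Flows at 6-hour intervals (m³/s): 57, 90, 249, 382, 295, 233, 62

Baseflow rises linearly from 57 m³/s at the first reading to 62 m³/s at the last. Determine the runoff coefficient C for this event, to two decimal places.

ΣQ_DR = 951.5 m³/s; V = ΣQ_DR·Δt = 2.055 × 10^7 m³.
Runoff depth d = V / A = 22.44 mm.
C = d / P = 22.44 / 136 = 0.16.

C ≈ 0.16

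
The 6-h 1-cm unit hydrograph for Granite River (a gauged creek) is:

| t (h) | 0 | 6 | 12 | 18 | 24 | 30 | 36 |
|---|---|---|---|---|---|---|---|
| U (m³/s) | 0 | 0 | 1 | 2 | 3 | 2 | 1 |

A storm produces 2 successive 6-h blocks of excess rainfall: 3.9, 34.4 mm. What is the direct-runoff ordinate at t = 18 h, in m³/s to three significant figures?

Q ≈ 4.22 m³/s

By discrete convolution, Q_j = Σ (P_i / 10 mm) · U_{j−i}.
At t = 18 h (j=3): Q = (3.9/10)·2 + (34.4/10)·1 = 4.22 m³/s.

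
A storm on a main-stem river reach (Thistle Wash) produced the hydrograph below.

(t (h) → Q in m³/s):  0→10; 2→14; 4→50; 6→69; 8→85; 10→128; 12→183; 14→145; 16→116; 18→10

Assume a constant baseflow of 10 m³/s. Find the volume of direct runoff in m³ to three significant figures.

Direct-runoff ordinates (Q − Q_b): 0.0, 4.0, 40.0, 59.0, 75.0, 118.0, 173.0, 135.0, 106.0, 0.0 m³/s.
ΣQ_DR = 710.0 m³/s.
With Δt = 2 h = 7200 s, V = ΣQ_DR · Δt = 710.0 × 7200 = 5.11 × 10^6 m³.

V ≈ 5.11 × 10^6 m³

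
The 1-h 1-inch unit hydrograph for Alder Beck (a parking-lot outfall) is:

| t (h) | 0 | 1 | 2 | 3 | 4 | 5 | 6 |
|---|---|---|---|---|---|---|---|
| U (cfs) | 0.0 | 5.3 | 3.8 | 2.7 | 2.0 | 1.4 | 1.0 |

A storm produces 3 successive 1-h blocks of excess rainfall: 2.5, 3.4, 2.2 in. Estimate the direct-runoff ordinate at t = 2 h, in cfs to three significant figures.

Q ≈ 27.5 cfs

By discrete convolution, Q_j = Σ (P_i / 1 in) · U_{j−i}.
At t = 2 h (j=2): Q = (2.5/1)·3.8 + (3.4/1)·5.3 + (2.2/1)·0.0 = 27.5 cfs.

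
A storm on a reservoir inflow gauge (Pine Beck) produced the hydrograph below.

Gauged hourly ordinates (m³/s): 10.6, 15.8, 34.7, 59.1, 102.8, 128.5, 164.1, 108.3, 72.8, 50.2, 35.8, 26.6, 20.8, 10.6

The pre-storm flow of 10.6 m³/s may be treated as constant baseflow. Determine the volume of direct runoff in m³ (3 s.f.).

Direct-runoff ordinates (Q − Q_b): 0.0, 5.2, 24.1, 48.5, 92.2, 117.9, 153.5, 97.7, 62.2, 39.6, 25.2, 16.0, 10.2, 0.0 m³/s.
ΣQ_DR = 692.3 m³/s.
With Δt = 1 h = 3600 s, V = ΣQ_DR · Δt = 692.3 × 3600 = 2.49 × 10^6 m³.

V ≈ 2.49 × 10^6 m³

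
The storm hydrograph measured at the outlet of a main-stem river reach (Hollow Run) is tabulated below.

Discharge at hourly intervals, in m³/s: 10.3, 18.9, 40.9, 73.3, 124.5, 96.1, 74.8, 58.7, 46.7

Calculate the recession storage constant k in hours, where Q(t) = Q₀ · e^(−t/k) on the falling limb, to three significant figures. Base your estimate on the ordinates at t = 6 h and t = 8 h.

k ≈ 4.25 h

On the falling limb, Q drops from 74.8 to 46.7 m³/s between t = 6 h and t = 8 h (Δt = 2 h).
k = −Δt / ln(Q₂/Q₁) = −2 / ln(46.7/74.8) = 4.25 h.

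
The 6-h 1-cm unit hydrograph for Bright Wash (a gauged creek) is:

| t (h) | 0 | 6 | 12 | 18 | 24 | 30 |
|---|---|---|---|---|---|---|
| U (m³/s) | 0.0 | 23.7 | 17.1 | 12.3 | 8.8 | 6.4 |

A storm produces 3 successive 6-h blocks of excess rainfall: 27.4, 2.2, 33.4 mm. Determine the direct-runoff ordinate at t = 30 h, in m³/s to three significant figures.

By discrete convolution, Q_j = Σ (P_i / 10 mm) · U_{j−i}.
At t = 30 h (j=5): Q = (27.4/10)·6.4 + (2.2/10)·8.8 + (33.4/10)·12.3 = 60.6 m³/s.

Q ≈ 60.6 m³/s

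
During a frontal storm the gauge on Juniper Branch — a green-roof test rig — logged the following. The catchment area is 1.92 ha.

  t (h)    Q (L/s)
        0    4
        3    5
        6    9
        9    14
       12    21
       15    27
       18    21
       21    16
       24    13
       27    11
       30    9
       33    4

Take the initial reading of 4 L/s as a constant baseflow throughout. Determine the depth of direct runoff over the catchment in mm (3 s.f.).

d ≈ 59.6 mm

Direct runoff: 0.0, 1.0, 5.0, 10.0, 17.0, 23.0, 17.0, 12.0, 9.0, 7.0, 5.0, 0.0 L/s; ΣQ_DR = 106.0 L/s.
V = ΣQ_DR · Δt = 106.0 × 10800 s = 1.145 × 10^6 L.
Over A = 1.92 ha, depth = V / A = 59.6 mm.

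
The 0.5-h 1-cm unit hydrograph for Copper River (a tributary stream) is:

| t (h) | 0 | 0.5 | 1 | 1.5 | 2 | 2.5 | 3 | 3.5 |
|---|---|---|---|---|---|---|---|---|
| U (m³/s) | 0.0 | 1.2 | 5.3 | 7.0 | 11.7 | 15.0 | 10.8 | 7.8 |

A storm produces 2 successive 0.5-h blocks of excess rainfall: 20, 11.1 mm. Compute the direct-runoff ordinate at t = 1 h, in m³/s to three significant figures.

By discrete convolution, Q_j = Σ (P_i / 10 mm) · U_{j−i}.
At t = 1 h (j=2): Q = (20/10)·5.3 + (11.1/10)·1.2 = 11.9 m³/s.

Q ≈ 11.9 m³/s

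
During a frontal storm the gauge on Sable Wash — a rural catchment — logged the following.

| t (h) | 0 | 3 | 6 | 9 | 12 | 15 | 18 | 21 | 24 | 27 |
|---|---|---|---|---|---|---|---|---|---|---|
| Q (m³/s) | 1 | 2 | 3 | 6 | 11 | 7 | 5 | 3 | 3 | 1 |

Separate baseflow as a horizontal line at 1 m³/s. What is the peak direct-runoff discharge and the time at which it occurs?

Subtracting baseflow gives direct-runoff ordinates: 0.0, 1.0, 2.0, 5.0, 10.0, 6.0, 4.0, 2.0, 2.0, 0.0 m³/s.
The maximum is 10.0 m³/s, occurring at the reading for t = 12 h.

Q_p = 10.0 m³/s at t = 12 h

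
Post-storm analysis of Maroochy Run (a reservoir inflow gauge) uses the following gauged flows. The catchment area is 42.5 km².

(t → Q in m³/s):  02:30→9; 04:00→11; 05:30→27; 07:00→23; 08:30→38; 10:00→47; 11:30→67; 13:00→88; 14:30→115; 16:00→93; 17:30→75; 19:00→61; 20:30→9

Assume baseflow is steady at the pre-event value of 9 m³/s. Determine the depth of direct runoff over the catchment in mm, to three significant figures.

Direct runoff: 0.0, 2.0, 18.0, 14.0, 29.0, 38.0, 58.0, 79.0, 106.0, 84.0, 66.0, 52.0, 0.0 m³/s; ΣQ_DR = 546.0 m³/s.
V = ΣQ_DR · Δt = 546.0 × 5400 s = 2.948 × 10^6 m³.
Over A = 42.5 km², depth = V / A = 69.4 mm.

d ≈ 69.4 mm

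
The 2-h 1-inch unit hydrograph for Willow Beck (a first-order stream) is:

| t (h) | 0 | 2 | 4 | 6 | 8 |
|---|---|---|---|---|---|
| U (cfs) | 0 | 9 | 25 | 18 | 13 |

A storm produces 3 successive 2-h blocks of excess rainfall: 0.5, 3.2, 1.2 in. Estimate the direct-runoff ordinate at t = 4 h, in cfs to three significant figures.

By discrete convolution, Q_j = Σ (P_i / 1 in) · U_{j−i}.
At t = 4 h (j=2): Q = (0.5/1)·25 + (3.2/1)·9 + (1.2/1)·0 = 41.3 cfs.

Q ≈ 41.3 cfs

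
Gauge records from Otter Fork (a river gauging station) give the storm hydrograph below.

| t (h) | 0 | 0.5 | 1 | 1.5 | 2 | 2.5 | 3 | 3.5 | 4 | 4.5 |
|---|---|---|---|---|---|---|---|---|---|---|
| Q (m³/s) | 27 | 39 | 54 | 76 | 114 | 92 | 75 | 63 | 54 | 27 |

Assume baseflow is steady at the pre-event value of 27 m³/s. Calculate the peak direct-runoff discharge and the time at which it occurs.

Q_p = 87.0 m³/s at t = 2 h

Subtracting baseflow gives direct-runoff ordinates: 0.0, 12.0, 27.0, 49.0, 87.0, 65.0, 48.0, 36.0, 27.0, 0.0 m³/s.
The maximum is 87.0 m³/s, occurring at the reading for t = 2 h.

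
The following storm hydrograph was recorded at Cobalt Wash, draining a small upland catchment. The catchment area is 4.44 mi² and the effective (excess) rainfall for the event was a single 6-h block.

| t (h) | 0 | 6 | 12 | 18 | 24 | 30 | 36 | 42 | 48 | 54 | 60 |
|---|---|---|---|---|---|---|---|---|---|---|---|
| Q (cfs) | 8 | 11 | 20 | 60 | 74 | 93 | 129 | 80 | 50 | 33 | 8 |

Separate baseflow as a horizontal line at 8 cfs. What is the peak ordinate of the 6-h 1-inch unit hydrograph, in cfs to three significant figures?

U_p ≈ 121 cfs

Direct runoff: 0.0, 3.0, 12.0, 52.0, 66.0, 85.0, 121.0, 72.0, 42.0, 25.0, 0.0 cfs; ΣQ_DR = 478.0 cfs, peak = 121.0 cfs.
Runoff depth d = ΣQ_DR·Δt / A = 478.0 × 21600 / (4.44 mi²) = 1.001 in.
The 1-inch UH is the DRH scaled by (1 in)/d, so U_p = 121.0 × 1/1.001 = 121 cfs.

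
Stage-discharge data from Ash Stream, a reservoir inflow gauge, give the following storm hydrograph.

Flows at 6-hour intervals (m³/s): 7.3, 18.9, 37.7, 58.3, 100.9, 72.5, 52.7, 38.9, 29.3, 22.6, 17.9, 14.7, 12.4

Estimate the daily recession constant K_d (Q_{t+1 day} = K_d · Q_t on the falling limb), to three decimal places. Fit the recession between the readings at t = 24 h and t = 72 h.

Between t = 24 h and t = 72 h the flow falls from 100.9 to 12.4 m³/s over 8×6 h = 48 h.
Per-interval ratio K = (12.4/100.9)^(1/8) = 0.7695; K_d = K^(24/6) = 0.351.

K_d ≈ 0.351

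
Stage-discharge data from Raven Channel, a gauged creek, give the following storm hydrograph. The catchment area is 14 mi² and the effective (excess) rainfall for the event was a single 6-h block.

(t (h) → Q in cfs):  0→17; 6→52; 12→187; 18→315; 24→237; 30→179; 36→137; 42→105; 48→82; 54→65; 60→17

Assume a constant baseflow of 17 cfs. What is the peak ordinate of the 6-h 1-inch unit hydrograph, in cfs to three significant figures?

U_p ≈ 372 cfs

Direct runoff: 0.0, 35.0, 170.0, 298.0, 220.0, 162.0, 120.0, 88.0, 65.0, 48.0, 0.0 cfs; ΣQ_DR = 1206 cfs, peak = 298.0 cfs.
Runoff depth d = ΣQ_DR·Δt / A = 1206 × 21600 / (14 mi²) = 0.8009 in.
The 1-inch UH is the DRH scaled by (1 in)/d, so U_p = 298.0 × 1/0.8009 = 372 cfs.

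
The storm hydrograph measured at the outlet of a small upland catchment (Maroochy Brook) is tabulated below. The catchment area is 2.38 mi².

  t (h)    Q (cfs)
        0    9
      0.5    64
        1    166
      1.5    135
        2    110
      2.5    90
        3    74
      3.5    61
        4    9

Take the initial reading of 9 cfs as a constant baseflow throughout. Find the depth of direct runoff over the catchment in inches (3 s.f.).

Direct runoff: 0.0, 55.0, 157.0, 126.0, 101.0, 81.0, 65.0, 52.0, 0.0 cfs; ΣQ_DR = 637.0 cfs.
V = ΣQ_DR · Δt = 637.0 × 1800 s = 1.147 × 10^6 ft³.
Over A = 2.38 mi², depth = V / A = 0.207 in.

d ≈ 0.207 in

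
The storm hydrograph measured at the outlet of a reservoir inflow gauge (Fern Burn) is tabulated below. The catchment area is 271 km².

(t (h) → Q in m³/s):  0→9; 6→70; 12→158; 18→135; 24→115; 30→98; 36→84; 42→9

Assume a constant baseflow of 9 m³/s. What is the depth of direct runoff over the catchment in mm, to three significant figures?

Direct runoff: 0.0, 61.0, 149.0, 126.0, 106.0, 89.0, 75.0, 0.0 m³/s; ΣQ_DR = 606.0 m³/s.
V = ΣQ_DR · Δt = 606.0 × 21600 s = 1.309 × 10^7 m³.
Over A = 271 km², depth = V / A = 48.3 mm.

d ≈ 48.3 mm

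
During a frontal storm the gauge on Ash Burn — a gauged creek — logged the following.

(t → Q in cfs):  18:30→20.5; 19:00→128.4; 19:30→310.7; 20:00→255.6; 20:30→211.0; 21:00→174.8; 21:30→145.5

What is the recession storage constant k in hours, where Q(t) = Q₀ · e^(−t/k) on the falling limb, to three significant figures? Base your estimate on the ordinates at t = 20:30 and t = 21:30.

On the falling limb, Q drops from 211.0 to 145.5 cfs between t = 20:30 and t = 21:30 (Δt = 1 h).
k = −Δt / ln(Q₂/Q₁) = −1 / ln(145.5/211.0) = 2.69 h.

k ≈ 2.69 h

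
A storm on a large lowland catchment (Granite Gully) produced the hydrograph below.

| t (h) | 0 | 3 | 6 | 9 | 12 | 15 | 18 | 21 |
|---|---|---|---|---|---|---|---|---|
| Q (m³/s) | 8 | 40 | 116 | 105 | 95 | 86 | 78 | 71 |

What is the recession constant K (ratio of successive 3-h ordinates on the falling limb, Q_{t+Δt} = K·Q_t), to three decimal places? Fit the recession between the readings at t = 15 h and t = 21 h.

K ≈ 0.909

Using the recession-limb readings at t = 15 h and t = 21 h: Q falls from 86 to 71 m³/s over 2 intervals.
K = (Q₂/Q₁)^(1/2) = (71/86)^(1/2) = 0.909.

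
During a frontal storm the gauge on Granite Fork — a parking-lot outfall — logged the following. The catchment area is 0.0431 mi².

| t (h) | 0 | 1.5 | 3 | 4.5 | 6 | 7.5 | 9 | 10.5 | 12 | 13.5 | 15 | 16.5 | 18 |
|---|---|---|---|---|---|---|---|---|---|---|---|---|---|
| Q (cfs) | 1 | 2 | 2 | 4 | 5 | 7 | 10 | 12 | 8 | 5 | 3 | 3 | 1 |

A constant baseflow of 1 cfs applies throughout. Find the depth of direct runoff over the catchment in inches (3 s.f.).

d ≈ 2.70 in

Direct runoff: 0.0, 1.0, 1.0, 3.0, 4.0, 6.0, 9.0, 11.0, 7.0, 4.0, 2.0, 2.0, 0.0 cfs; ΣQ_DR = 50.00 cfs.
V = ΣQ_DR · Δt = 50.00 × 5400 s = 2.700 × 10^5 ft³.
Over A = 0.0431 mi², depth = V / A = 2.70 in.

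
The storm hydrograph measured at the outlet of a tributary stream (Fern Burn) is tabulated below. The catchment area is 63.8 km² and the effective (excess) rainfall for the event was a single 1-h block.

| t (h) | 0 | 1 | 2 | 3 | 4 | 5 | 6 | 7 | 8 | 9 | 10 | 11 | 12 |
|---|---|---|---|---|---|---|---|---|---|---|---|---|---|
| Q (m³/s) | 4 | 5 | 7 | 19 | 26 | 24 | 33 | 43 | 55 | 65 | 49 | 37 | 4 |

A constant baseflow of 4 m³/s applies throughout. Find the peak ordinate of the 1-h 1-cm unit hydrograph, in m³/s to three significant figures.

U_p ≈ 33.9 m³/s

Direct runoff: 0.0, 1.0, 3.0, 15.0, 22.0, 20.0, 29.0, 39.0, 51.0, 61.0, 45.0, 33.0, 0.0 m³/s; ΣQ_DR = 319.0 m³/s, peak = 61.0 m³/s.
Runoff depth d = ΣQ_DR·Δt / A = 319.0 × 3600 / (63.8 km²) = 18.00 mm.
The 1-cm UH is the DRH scaled by (10 mm)/d, so U_p = 61.0 × 10/18.00 = 33.9 m³/s.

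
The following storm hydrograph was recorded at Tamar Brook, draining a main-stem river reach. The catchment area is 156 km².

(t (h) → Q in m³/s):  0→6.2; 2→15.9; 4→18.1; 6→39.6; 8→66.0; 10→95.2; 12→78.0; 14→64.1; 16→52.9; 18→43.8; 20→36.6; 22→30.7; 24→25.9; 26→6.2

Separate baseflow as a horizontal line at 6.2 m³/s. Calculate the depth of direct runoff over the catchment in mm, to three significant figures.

d ≈ 22.7 mm

Direct runoff: 0.0, 9.7, 11.9, 33.4, 59.8, 89.0, 71.8, 57.9, 46.7, 37.6, 30.4, 24.5, 19.7, 0.0 m³/s; ΣQ_DR = 492.4 m³/s.
V = ΣQ_DR · Δt = 492.4 × 7200 s = 3.545 × 10^6 m³.
Over A = 156 km², depth = V / A = 22.7 mm.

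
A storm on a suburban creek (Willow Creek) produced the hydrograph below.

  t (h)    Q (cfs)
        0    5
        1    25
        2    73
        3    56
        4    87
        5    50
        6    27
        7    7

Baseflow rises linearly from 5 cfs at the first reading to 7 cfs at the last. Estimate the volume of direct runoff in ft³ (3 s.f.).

Direct-runoff ordinates (Q − Q_b): 0.00, 19.71, 67.43, 50.14, 80.86, 43.57, 20.29, 0.00 cfs.
ΣQ_DR = 282.0 cfs.
With Δt = 1 h = 3600 s, V = ΣQ_DR · Δt = 282.0 × 3600 = 1.02 × 10^6 ft³.

V ≈ 1.02 × 10^6 ft³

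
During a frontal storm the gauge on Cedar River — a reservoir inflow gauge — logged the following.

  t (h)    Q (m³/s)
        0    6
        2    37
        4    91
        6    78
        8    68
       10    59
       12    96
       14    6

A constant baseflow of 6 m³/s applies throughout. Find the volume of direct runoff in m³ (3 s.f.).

Direct-runoff ordinates (Q − Q_b): 0.0, 31.0, 85.0, 72.0, 62.0, 53.0, 90.0, 0.0 m³/s.
ΣQ_DR = 393.0 m³/s.
With Δt = 2 h = 7200 s, V = ΣQ_DR · Δt = 393.0 × 7200 = 2.83 × 10^6 m³.

V ≈ 2.83 × 10^6 m³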